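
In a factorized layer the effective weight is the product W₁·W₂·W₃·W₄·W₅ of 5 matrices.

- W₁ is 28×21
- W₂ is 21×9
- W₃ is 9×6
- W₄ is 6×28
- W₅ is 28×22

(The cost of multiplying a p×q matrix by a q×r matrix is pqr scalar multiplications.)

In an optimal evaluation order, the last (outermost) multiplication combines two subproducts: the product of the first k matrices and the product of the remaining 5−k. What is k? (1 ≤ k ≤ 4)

3

Adjacent pairs: W₁W₂ = 28·21·9 = 5292; W₂W₃ = 21·9·6 = 1134; W₃W₄ = 9·6·28 = 1512; W₄W₅ = 6·28·22 = 3696.
Length 3: W₁..W₃: k=1: 0+1134+28·21·6=4662; k=2: 5292+0+28·9·6=6804 → min 4662 | W₂..W₄: k=2: 0+1512+21·9·28=6804; k=3: 1134+0+21·6·28=4662 → min 4662 | W₃..W₅: k=3: 0+3696+9·6·22=4884; k=4: 1512+0+9·28·22=7056 → min 4884.
Length 4: W₁..W₄: k=1: 0+4662+28·21·28=21126; k=2: 5292+1512+28·9·28=13860; k=3: 4662+0+28·6·28=9366 → min 9366 | W₂..W₅: k=2: 0+4884+21·9·22=9042; k=3: 1134+3696+21·6·22=7602; k=4: 4662+0+21·28·22=17598 → min 7602.
Top-level splits: k=1: (W₁..W₁)·(W₂..W₅) → 0+7602+28·21·22 = 20538; k=2: (W₁..W₂)·(W₃..W₅) → 5292+4884+28·9·22 = 15720; k=3: (W₁..W₃)·(W₄..W₅) → 4662+3696+28·6·22 = 12054; k=4: (W₁..W₄)·(W₅..W₅) → 9366+0+28·28·22 = 26614.
Best split is after W₃, i.e. k = 3.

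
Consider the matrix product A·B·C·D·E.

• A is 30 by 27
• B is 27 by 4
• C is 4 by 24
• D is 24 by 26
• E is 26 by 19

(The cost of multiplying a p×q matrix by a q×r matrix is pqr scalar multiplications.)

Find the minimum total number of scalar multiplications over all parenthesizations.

9992

Adjacent pairs: AB = 30·27·4 = 3240; BC = 27·4·24 = 2592; CD = 4·24·26 = 2496; DE = 24·26·19 = 11856.
Length 3: A..C: k=1: 0+2592+30·27·24=22032; k=2: 3240+0+30·4·24=6120 → min 6120 | B..D: k=2: 0+2496+27·4·26=5304; k=3: 2592+0+27·24·26=19440 → min 5304 | C..E: k=3: 0+11856+4·24·19=13680; k=4: 2496+0+4·26·19=4472 → min 4472.
Length 4: A..D: k=1: 0+5304+30·27·26=26364; k=2: 3240+2496+30·4·26=8856; k=3: 6120+0+30·24·26=24840 → min 8856 | B..E: k=2: 0+4472+27·4·19=6524; k=3: 2592+11856+27·24·19=26760; k=4: 5304+0+27·26·19=18642 → min 6524.
Length 5: A..E: k=1: 0+6524+30·27·19=21914; k=2: 3240+4472+30·4·19=9992; k=3: 6120+11856+30·24·19=31656; k=4: 8856+0+30·26·19=23676 → min 9992.
Optimal order: ((A·B)·((C·D)·E)) with cost 9992.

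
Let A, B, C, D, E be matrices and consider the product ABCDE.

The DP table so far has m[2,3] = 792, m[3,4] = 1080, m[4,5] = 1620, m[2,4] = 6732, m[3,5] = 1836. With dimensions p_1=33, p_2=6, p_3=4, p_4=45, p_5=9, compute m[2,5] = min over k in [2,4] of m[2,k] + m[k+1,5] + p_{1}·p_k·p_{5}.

3600

m[2,5] = min over k∈[2,4] of m[2,k]+m[k+1,5]+p_{1}·p_k·p_{5}.
k=2: 0 + 1836 + 33·6·9 = 3618; k=3: 792 + 1620 + 33·4·9 = 3600; k=4: 6732 + 0 + 33·45·9 = 20097.
Minimum: 3600 at k=3.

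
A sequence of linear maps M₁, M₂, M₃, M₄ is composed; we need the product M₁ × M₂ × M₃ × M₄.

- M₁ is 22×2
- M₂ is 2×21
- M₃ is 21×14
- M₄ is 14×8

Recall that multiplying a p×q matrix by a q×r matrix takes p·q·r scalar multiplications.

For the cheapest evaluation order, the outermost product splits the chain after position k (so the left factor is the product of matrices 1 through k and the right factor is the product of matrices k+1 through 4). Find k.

Adjacent pairs: M₁M₂ = 22·2·21 = 924; M₂M₃ = 2·21·14 = 588; M₃M₄ = 21·14·8 = 2352.
Length 3: M₁..M₃: k=1: 0+588+22·2·14=1204; k=2: 924+0+22·21·14=7392 → min 1204 | M₂..M₄: k=2: 0+2352+2·21·8=2688; k=3: 588+0+2·14·8=812 → min 812.
Top-level splits: k=1: (M₁..M₁)·(M₂..M₄) → 0+812+22·2·8 = 1164; k=2: (M₁..M₂)·(M₃..M₄) → 924+2352+22·21·8 = 6972; k=3: (M₁..M₃)·(M₄..M₄) → 1204+0+22·14·8 = 3668.
Best split is after M₁, i.e. k = 1.

1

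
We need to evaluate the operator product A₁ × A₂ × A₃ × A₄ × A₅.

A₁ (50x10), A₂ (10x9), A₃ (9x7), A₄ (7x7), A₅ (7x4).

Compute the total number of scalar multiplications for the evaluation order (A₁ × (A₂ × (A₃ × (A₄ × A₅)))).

(A₄ × A₅): 7×7 by 7×4 → 7×4, cost 7·7·4 = 196
(A₃ × (A₄ × A₅)): 9×7 by 7×4 → 9×4, cost 9·7·4 = 252; cumulative 448
(A₂ × (A₃ × (A₄ × A₅))): 10×9 by 9×4 → 10×4, cost 10·9·4 = 360; cumulative 808
(A₁ × (A₂ × (A₃ × (A₄ × A₅)))): 50×10 by 10×4 → 50×4, cost 50·10·4 = 2000; cumulative 2808
Total: 2808 scalar multiplications.

2808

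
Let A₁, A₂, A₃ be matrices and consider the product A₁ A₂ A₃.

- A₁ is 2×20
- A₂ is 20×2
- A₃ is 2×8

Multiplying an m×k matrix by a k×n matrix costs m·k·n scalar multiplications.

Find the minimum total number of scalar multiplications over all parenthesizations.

Order (A₁ (A₂ A₃)): (A₂ A₃): 20×2 by 2×8 → 20×8, cost 20·2·8 = 320; (A₁ (A₂ A₃)): 2×20 by 20×8 → 2×8, cost 2·20·8 = 320; cumulative 640. Total 640.
Order ((A₁ A₂) A₃): (A₁ A₂): 2×20 by 20×2 → 2×2, cost 2·20·2 = 80; ((A₁ A₂) A₃): 2×2 by 2×8 → 2×8, cost 2·2·8 = 32; cumulative 112. Total 112.
Minimum: 112.

112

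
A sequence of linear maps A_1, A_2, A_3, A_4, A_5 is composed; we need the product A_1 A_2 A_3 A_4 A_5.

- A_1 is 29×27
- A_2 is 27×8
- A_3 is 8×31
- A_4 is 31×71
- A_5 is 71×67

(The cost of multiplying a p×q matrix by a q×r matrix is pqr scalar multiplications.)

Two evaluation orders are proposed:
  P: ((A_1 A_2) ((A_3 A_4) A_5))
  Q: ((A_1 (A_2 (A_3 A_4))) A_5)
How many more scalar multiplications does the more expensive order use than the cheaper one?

Order P = ((A_1 A_2) ((A_3 A_4) A_5)): (A_1 A_2): 29×27 by 27×8 → 29×8, cost 29·27·8 = 6264; (A_3 A_4): 8×31 by 31×71 → 8×71, cost 8·31·71 = 17608; ((A_3 A_4) A_5): 8×71 by 71×67 → 8×67, cost 8·71·67 = 38056; cumulative 55664; ((A_1 A_2) ((A_3 A_4) A_5)): 29×8 by 8×67 → 29×67, cost 29·8·67 = 15544; cumulative 77472. Total 77472.
Order Q = ((A_1 (A_2 (A_3 A_4))) A_5): (A_3 A_4): 8×31 by 31×71 → 8×71, cost 8·31·71 = 17608; (A_2 (A_3 A_4)): 27×8 by 8×71 → 27×71, cost 27·8·71 = 15336; cumulative 32944; (A_1 (A_2 (A_3 A_4))): 29×27 by 27×71 → 29×71, cost 29·27·71 = 55593; cumulative 88537; ((A_1 (A_2 (A_3 A_4))) A_5): 29×71 by 71×67 → 29×67, cost 29·71·67 = 137953; cumulative 226490. Total 226490.
Difference: |77472 − 226490| = 149018.

149018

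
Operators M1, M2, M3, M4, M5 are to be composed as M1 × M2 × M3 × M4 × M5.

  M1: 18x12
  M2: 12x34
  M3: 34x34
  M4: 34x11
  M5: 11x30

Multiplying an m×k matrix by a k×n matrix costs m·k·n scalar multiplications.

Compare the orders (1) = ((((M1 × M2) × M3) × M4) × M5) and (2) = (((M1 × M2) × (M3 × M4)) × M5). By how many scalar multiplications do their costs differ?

Order (1) = ((((M1 × M2) × M3) × M4) × M5): (M1 × M2): 18×12 by 12×34 → 18×34, cost 18·12·34 = 7344; ((M1 × M2) × M3): 18×34 by 34×34 → 18×34, cost 18·34·34 = 20808; cumulative 28152; (((M1 × M2) × M3) × M4): 18×34 by 34×11 → 18×11, cost 18·34·11 = 6732; cumulative 34884; ((((M1 × M2) × M3) × M4) × M5): 18×11 by 11×30 → 18×30, cost 18·11·30 = 5940; cumulative 40824. Total 40824.
Order (2) = (((M1 × M2) × (M3 × M4)) × M5): (M1 × M2): 18×12 by 12×34 → 18×34, cost 18·12·34 = 7344; (M3 × M4): 34×34 by 34×11 → 34×11, cost 34·34·11 = 12716; ((M1 × M2) × (M3 × M4)): 18×34 by 34×11 → 18×11, cost 18·34·11 = 6732; cumulative 26792; (((M1 × M2) × (M3 × M4)) × M5): 18×11 by 11×30 → 18×30, cost 18·11·30 = 5940; cumulative 32732. Total 32732.
Difference: |40824 − 32732| = 8092.

8092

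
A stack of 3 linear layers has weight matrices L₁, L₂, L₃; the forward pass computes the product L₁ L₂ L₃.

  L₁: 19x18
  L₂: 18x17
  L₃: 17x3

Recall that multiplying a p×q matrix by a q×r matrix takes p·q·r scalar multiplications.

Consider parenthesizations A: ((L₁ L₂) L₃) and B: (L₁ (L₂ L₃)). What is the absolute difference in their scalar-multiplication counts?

Order A = ((L₁ L₂) L₃): (L₁ L₂): 19×18 by 18×17 → 19×17, cost 19·18·17 = 5814; ((L₁ L₂) L₃): 19×17 by 17×3 → 19×3, cost 19·17·3 = 969; cumulative 6783. Total 6783.
Order B = (L₁ (L₂ L₃)): (L₂ L₃): 18×17 by 17×3 → 18×3, cost 18·17·3 = 918; (L₁ (L₂ L₃)): 19×18 by 18×3 → 19×3, cost 19·18·3 = 1026; cumulative 1944. Total 1944.
Difference: |6783 − 1944| = 4839.

4839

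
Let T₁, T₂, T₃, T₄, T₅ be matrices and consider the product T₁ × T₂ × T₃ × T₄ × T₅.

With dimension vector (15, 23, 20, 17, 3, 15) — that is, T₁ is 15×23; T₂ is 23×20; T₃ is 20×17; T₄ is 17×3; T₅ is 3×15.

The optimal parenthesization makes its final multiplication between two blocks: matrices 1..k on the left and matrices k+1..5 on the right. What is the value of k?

Adjacent pairs: T₁T₂ = 15·23·20 = 6900; T₂T₃ = 23·20·17 = 7820; T₃T₄ = 20·17·3 = 1020; T₄T₅ = 17·3·15 = 765.
Length 3: T₁..T₃: k=1: 0+7820+15·23·17=13685; k=2: 6900+0+15·20·17=12000 → min 12000 | T₂..T₄: k=2: 0+1020+23·20·3=2400; k=3: 7820+0+23·17·3=8993 → min 2400 | T₃..T₅: k=3: 0+765+20·17·15=5865; k=4: 1020+0+20·3·15=1920 → min 1920.
Length 4: T₁..T₄: k=1: 0+2400+15·23·3=3435; k=2: 6900+1020+15·20·3=8820; k=3: 12000+0+15·17·3=12765 → min 3435 | T₂..T₅: k=2: 0+1920+23·20·15=8820; k=3: 7820+765+23·17·15=14450; k=4: 2400+0+23·3·15=3435 → min 3435.
Top-level splits: k=1: (T₁..T₁)·(T₂..T₅) → 0+3435+15·23·15 = 8610; k=2: (T₁..T₂)·(T₃..T₅) → 6900+1920+15·20·15 = 13320; k=3: (T₁..T₃)·(T₄..T₅) → 12000+765+15·17·15 = 16590; k=4: (T₁..T₄)·(T₅..T₅) → 3435+0+15·3·15 = 4110.
Best split is after T₄, i.e. k = 4.

4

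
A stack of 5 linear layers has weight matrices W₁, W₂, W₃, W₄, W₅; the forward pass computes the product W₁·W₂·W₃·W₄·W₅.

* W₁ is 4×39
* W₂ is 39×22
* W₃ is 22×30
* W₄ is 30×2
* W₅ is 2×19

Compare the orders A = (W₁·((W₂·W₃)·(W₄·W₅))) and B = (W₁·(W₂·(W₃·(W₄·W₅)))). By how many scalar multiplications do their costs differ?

19128

Order A = (W₁·((W₂·W₃)·(W₄·W₅))): (W₂·W₃): 39×22 by 22×30 → 39×30, cost 39·22·30 = 25740; (W₄·W₅): 30×2 by 2×19 → 30×19, cost 30·2·19 = 1140; ((W₂·W₃)·(W₄·W₅)): 39×30 by 30×19 → 39×19, cost 39·30·19 = 22230; cumulative 49110; (W₁·((W₂·W₃)·(W₄·W₅))): 4×39 by 39×19 → 4×19, cost 4·39·19 = 2964; cumulative 52074. Total 52074.
Order B = (W₁·(W₂·(W₃·(W₄·W₅)))): (W₄·W₅): 30×2 by 2×19 → 30×19, cost 30·2·19 = 1140; (W₃·(W₄·W₅)): 22×30 by 30×19 → 22×19, cost 22·30·19 = 12540; cumulative 13680; (W₂·(W₃·(W₄·W₅))): 39×22 by 22×19 → 39×19, cost 39·22·19 = 16302; cumulative 29982; (W₁·(W₂·(W₃·(W₄·W₅)))): 4×39 by 39×19 → 4×19, cost 4·39·19 = 2964; cumulative 32946. Total 32946.
Difference: |52074 − 32946| = 19128.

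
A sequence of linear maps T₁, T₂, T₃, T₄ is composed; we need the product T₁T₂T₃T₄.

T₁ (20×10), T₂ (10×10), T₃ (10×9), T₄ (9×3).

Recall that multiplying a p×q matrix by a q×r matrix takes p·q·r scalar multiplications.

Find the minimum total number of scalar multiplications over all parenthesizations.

Adjacent pairs: T₁T₂ = 20·10·10 = 2000; T₂T₃ = 10·10·9 = 900; T₃T₄ = 10·9·3 = 270.
Length 3: T₁..T₃: k=1: 0+900+20·10·9=2700; k=2: 2000+0+20·10·9=3800 → min 2700 | T₂..T₄: k=2: 0+270+10·10·3=570; k=3: 900+0+10·9·3=1170 → min 570.
Length 4: T₁..T₄: k=1: 0+570+20·10·3=1170; k=2: 2000+270+20·10·3=2870; k=3: 2700+0+20·9·3=3240 → min 1170.
Optimal order: (T₁(T₂(T₃T₄))) with cost 1170.

1170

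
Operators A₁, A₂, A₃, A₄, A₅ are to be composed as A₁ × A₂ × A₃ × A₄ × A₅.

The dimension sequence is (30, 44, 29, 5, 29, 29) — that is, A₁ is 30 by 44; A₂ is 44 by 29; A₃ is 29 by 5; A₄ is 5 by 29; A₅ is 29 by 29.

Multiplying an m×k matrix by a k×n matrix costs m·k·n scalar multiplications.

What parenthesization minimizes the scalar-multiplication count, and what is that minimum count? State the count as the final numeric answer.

21535

Adjacent pairs: A₁A₂ = 30·44·29 = 38280; A₂A₃ = 44·29·5 = 6380; A₃A₄ = 29·5·29 = 4205; A₄A₅ = 5·29·29 = 4205.
Length 3: A₁..A₃: k=1: 0+6380+30·44·5=12980; k=2: 38280+0+30·29·5=42630 → min 12980 | A₂..A₄: k=2: 0+4205+44·29·29=41209; k=3: 6380+0+44·5·29=12760 → min 12760 | A₃..A₅: k=3: 0+4205+29·5·29=8410; k=4: 4205+0+29·29·29=28594 → min 8410.
Length 4: A₁..A₄: k=1: 0+12760+30·44·29=51040; k=2: 38280+4205+30·29·29=67715; k=3: 12980+0+30·5·29=17330 → min 17330 | A₂..A₅: k=2: 0+8410+44·29·29=45414; k=3: 6380+4205+44·5·29=16965; k=4: 12760+0+44·29·29=49764 → min 16965.
Length 5: A₁..A₅: k=1: 0+16965+30·44·29=55245; k=2: 38280+8410+30·29·29=71920; k=3: 12980+4205+30·5·29=21535; k=4: 17330+0+30·29·29=42560 → min 21535.
Optimal parenthesization: ((A₁ × (A₂ × A₃)) × (A₄ × A₅)) with cost 21535.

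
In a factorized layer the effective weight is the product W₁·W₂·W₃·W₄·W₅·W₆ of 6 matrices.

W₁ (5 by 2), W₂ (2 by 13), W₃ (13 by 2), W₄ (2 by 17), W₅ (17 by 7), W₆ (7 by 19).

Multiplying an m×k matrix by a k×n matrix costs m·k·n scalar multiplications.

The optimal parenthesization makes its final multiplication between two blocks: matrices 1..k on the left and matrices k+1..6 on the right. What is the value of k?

Adjacent pairs: W₁W₂ = 5·2·13 = 130; W₂W₃ = 2·13·2 = 52; W₃W₄ = 13·2·17 = 442; W₄W₅ = 2·17·7 = 238; W₅W₆ = 17·7·19 = 2261.
Length 3: W₁..W₃: k=1: 0+52+5·2·2=72; k=2: 130+0+5·13·2=260 → min 72 | W₂..W₄: k=2: 0+442+2·13·17=884; k=3: 52+0+2·2·17=120 → min 120 | W₃..W₅: k=3: 0+238+13·2·7=420; k=4: 442+0+13·17·7=1989 → min 420 | W₄..W₆: k=4: 0+2261+2·17·19=2907; k=5: 238+0+2·7·19=504 → min 504.
Length 4: W₁..W₄: k=1: 0+120+5·2·17=290; k=2: 130+442+5·13·17=1677; k=3: 72+0+5·2·17=242 → min 242 | W₂..W₅: k=2: 0+420+2·13·7=602; k=3: 52+238+2·2·7=318; k=4: 120+0+2·17·7=358 → min 318 | W₃..W₆: k=3: 0+504+13·2·19=998; k=4: 442+2261+13·17·19=6902; k=5: 420+0+13·7·19=2149 → min 998.
Length 5: W₁..W₅: k=1: 0+318+5·2·7=388; k=2: 130+420+5·13·7=1005; k=3: 72+238+5·2·7=380; k=4: 242+0+5·17·7=837 → min 380 | W₂..W₆: k=2: 0+998+2·13·19=1492; k=3: 52+504+2·2·19=632; k=4: 120+2261+2·17·19=3027; k=5: 318+0+2·7·19=584 → min 584.
Top-level splits: k=1: (W₁..W₁)·(W₂..W₆) → 0+584+5·2·19 = 774; k=2: (W₁..W₂)·(W₃..W₆) → 130+998+5·13·19 = 2363; k=3: (W₁..W₃)·(W₄..W₆) → 72+504+5·2·19 = 766; k=4: (W₁..W₄)·(W₅..W₆) → 242+2261+5·17·19 = 4118; k=5: (W₁..W₅)·(W₆..W₆) → 380+0+5·7·19 = 1045.
Best split is after W₃, i.e. k = 3.

3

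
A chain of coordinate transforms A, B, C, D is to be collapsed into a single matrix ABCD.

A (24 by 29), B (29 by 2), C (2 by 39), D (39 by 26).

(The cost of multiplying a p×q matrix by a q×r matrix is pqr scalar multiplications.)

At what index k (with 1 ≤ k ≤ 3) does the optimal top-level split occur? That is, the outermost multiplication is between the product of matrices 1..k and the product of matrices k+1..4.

Adjacent pairs: AB = 24·29·2 = 1392; BC = 29·2·39 = 2262; CD = 2·39·26 = 2028.
Length 3: A..C: k=1: 0+2262+24·29·39=29406; k=2: 1392+0+24·2·39=3264 → min 3264 | B..D: k=2: 0+2028+29·2·26=3536; k=3: 2262+0+29·39·26=31668 → min 3536.
Top-level splits: k=1: (A..A)·(B..D) → 0+3536+24·29·26 = 21632; k=2: (A..B)·(C..D) → 1392+2028+24·2·26 = 4668; k=3: (A..C)·(D..D) → 3264+0+24·39·26 = 27600.
Best split is after B, i.e. k = 2.

2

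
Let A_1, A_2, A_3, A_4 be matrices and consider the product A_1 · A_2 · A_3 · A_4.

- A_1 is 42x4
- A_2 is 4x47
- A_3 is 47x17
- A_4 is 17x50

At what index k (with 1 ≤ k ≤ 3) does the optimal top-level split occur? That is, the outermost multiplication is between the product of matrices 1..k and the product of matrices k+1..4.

Adjacent pairs: A_1A_2 = 42·4·47 = 7896; A_2A_3 = 4·47·17 = 3196; A_3A_4 = 47·17·50 = 39950.
Length 3: A_1..A_3: k=1: 0+3196+42·4·17=6052; k=2: 7896+0+42·47·17=41454 → min 6052 | A_2..A_4: k=2: 0+39950+4·47·50=49350; k=3: 3196+0+4·17·50=6596 → min 6596.
Top-level splits: k=1: (A_1..A_1)·(A_2..A_4) → 0+6596+42·4·50 = 14996; k=2: (A_1..A_2)·(A_3..A_4) → 7896+39950+42·47·50 = 146546; k=3: (A_1..A_3)·(A_4..A_4) → 6052+0+42·17·50 = 41752.
Best split is after A_1, i.e. k = 1.

1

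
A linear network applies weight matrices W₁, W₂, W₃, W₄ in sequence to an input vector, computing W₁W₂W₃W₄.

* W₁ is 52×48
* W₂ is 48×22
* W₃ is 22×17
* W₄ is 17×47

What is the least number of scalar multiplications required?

101932

Adjacent pairs: W₁W₂ = 52·48·22 = 54912; W₂W₃ = 48·22·17 = 17952; W₃W₄ = 22·17·47 = 17578.
Length 3: W₁..W₃: k=1: 0+17952+52·48·17=60384; k=2: 54912+0+52·22·17=74360 → min 60384 | W₂..W₄: k=2: 0+17578+48·22·47=67210; k=3: 17952+0+48·17·47=56304 → min 56304.
Length 4: W₁..W₄: k=1: 0+56304+52·48·47=173616; k=2: 54912+17578+52·22·47=126258; k=3: 60384+0+52·17·47=101932 → min 101932.
Optimal order: ((W₁(W₂W₃))W₄) with cost 101932.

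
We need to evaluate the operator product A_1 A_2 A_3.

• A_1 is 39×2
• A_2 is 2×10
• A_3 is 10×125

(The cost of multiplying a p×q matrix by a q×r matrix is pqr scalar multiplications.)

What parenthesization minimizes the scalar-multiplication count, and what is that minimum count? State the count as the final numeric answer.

12250

(A_1 (A_2 A_3)): cost 12250.
((A_1 A_2) A_3): cost 49530.
Optimal: (A_1 (A_2 A_3)) with cost 12250.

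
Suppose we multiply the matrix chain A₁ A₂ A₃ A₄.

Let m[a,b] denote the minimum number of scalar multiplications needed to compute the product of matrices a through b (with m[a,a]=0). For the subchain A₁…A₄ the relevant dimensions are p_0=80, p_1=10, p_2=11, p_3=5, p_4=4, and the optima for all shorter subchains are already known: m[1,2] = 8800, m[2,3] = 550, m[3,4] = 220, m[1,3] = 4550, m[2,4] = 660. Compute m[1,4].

3860

m[1,4] = min over k∈[1,3] of m[1,k]+m[k+1,4]+p_{0}·p_k·p_{4}.
k=1: 0 + 660 + 80·10·4 = 3860; k=2: 8800 + 220 + 80·11·4 = 12540; k=3: 4550 + 0 + 80·5·4 = 6150.
Minimum: 3860 at k=1.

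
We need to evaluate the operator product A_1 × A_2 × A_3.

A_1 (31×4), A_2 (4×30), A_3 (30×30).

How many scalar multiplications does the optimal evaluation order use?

Order (A_1 × (A_2 × A_3)): (A_2 × A_3): 4×30 by 30×30 → 4×30, cost 4·30·30 = 3600; (A_1 × (A_2 × A_3)): 31×4 by 4×30 → 31×30, cost 31·4·30 = 3720; cumulative 7320. Total 7320.
Order ((A_1 × A_2) × A_3): (A_1 × A_2): 31×4 by 4×30 → 31×30, cost 31·4·30 = 3720; ((A_1 × A_2) × A_3): 31×30 by 30×30 → 31×30, cost 31·30·30 = 27900; cumulative 31620. Total 31620.
Minimum: 7320.

7320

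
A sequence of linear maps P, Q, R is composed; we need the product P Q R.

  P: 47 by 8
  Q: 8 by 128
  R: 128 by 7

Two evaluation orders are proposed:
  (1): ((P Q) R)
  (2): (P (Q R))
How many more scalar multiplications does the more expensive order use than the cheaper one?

Order (1) = ((P Q) R): (P Q): 47×8 by 8×128 → 47×128, cost 47·8·128 = 48128; ((P Q) R): 47×128 by 128×7 → 47×7, cost 47·128·7 = 42112; cumulative 90240. Total 90240.
Order (2) = (P (Q R)): (Q R): 8×128 by 128×7 → 8×7, cost 8·128·7 = 7168; (P (Q R)): 47×8 by 8×7 → 47×7, cost 47·8·7 = 2632; cumulative 9800. Total 9800.
Difference: |90240 − 9800| = 80440.

80440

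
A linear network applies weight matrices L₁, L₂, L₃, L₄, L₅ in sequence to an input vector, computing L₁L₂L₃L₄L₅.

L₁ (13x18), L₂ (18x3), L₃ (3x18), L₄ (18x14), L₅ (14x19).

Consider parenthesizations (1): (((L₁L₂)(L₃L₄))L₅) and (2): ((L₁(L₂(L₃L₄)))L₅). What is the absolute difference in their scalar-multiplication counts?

Order (1) = (((L₁L₂)(L₃L₄))L₅): (L₁L₂): 13×18 by 18×3 → 13×3, cost 13·18·3 = 702; (L₃L₄): 3×18 by 18×14 → 3×14, cost 3·18·14 = 756; ((L₁L₂)(L₃L₄)): 13×3 by 3×14 → 13×14, cost 13·3·14 = 546; cumulative 2004; (((L₁L₂)(L₃L₄))L₅): 13×14 by 14×19 → 13×19, cost 13·14·19 = 3458; cumulative 5462. Total 5462.
Order (2) = ((L₁(L₂(L₃L₄)))L₅): (L₃L₄): 3×18 by 18×14 → 3×14, cost 3·18·14 = 756; (L₂(L₃L₄)): 18×3 by 3×14 → 18×14, cost 18·3·14 = 756; cumulative 1512; (L₁(L₂(L₃L₄))): 13×18 by 18×14 → 13×14, cost 13·18·14 = 3276; cumulative 4788; ((L₁(L₂(L₃L₄)))L₅): 13×14 by 14×19 → 13×19, cost 13·14·19 = 3458; cumulative 8246. Total 8246.
Difference: |5462 − 8246| = 2784.

2784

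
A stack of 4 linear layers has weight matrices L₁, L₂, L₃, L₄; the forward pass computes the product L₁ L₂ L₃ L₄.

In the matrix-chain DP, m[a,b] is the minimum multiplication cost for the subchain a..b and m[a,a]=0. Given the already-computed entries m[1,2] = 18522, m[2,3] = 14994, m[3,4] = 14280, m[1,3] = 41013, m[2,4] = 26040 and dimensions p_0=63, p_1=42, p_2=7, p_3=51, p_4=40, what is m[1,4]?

m[1,4] = min over k∈[1,3] of m[1,k]+m[k+1,4]+p_{0}·p_k·p_{4}.
k=1: 0 + 26040 + 63·42·40 = 131880; k=2: 18522 + 14280 + 63·7·40 = 50442; k=3: 41013 + 0 + 63·51·40 = 169533.
Minimum: 50442 at k=2.

50442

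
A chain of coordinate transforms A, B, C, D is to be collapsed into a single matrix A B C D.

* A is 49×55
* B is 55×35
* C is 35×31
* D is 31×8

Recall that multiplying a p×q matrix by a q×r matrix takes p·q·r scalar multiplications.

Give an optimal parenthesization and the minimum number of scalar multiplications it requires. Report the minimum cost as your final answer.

Adjacent pairs: AB = 49·55·35 = 94325; BC = 55·35·31 = 59675; CD = 35·31·8 = 8680.
Length 3: A..C: k=1: 0+59675+49·55·31=143220; k=2: 94325+0+49·35·31=147490 → min 143220 | B..D: k=2: 0+8680+55·35·8=24080; k=3: 59675+0+55·31·8=73315 → min 24080.
Length 4: A..D: k=1: 0+24080+49·55·8=45640; k=2: 94325+8680+49·35·8=116725; k=3: 143220+0+49·31·8=155372 → min 45640.
Optimal parenthesization: (A (B (C D))) with cost 45640.

45640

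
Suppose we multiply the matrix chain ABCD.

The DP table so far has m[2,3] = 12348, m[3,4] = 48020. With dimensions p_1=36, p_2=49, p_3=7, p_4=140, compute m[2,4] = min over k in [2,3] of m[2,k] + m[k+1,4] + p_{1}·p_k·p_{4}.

m[2,4] = min over k∈[2,3] of m[2,k]+m[k+1,4]+p_{1}·p_k·p_{4}.
k=2: 0 + 48020 + 36·49·140 = 294980; k=3: 12348 + 0 + 36·7·140 = 47628.
Minimum: 47628 at k=3.

47628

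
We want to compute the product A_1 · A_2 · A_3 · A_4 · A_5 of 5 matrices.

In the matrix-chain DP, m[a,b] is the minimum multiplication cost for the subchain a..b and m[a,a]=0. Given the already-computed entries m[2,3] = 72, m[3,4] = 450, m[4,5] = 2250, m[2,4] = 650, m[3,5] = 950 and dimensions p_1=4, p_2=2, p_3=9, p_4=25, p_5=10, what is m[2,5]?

m[2,5] = min over k∈[2,4] of m[2,k]+m[k+1,5]+p_{1}·p_k·p_{5}.
k=2: 0 + 950 + 4·2·10 = 1030; k=3: 72 + 2250 + 4·9·10 = 2682; k=4: 650 + 0 + 4·25·10 = 1650.
Minimum: 1030 at k=2.

1030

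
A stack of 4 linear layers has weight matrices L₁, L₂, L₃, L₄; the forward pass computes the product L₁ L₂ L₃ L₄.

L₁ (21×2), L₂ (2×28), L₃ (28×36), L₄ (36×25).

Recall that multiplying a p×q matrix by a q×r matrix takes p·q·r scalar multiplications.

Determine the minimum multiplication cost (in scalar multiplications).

4866

Adjacent pairs: L₁L₂ = 21·2·28 = 1176; L₂L₃ = 2·28·36 = 2016; L₃L₄ = 28·36·25 = 25200.
Length 3: L₁..L₃: k=1: 0+2016+21·2·36=3528; k=2: 1176+0+21·28·36=22344 → min 3528 | L₂..L₄: k=2: 0+25200+2·28·25=26600; k=3: 2016+0+2·36·25=3816 → min 3816.
Length 4: L₁..L₄: k=1: 0+3816+21·2·25=4866; k=2: 1176+25200+21·28·25=41076; k=3: 3528+0+21·36·25=22428 → min 4866.
Optimal order: (L₁ ((L₂ L₃) L₄)) with cost 4866.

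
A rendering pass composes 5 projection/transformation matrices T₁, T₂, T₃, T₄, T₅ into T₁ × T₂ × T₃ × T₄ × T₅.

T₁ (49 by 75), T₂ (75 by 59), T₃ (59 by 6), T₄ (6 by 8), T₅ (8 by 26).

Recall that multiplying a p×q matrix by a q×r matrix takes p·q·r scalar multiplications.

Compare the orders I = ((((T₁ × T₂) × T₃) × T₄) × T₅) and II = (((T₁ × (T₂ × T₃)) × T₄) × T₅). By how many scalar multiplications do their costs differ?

Order I = ((((T₁ × T₂) × T₃) × T₄) × T₅): (T₁ × T₂): 49×75 by 75×59 → 49×59, cost 49·75·59 = 216825; ((T₁ × T₂) × T₃): 49×59 by 59×6 → 49×6, cost 49·59·6 = 17346; cumulative 234171; (((T₁ × T₂) × T₃) × T₄): 49×6 by 6×8 → 49×8, cost 49·6·8 = 2352; cumulative 236523; ((((T₁ × T₂) × T₃) × T₄) × T₅): 49×8 by 8×26 → 49×26, cost 49·8·26 = 10192; cumulative 246715. Total 246715.
Order II = (((T₁ × (T₂ × T₃)) × T₄) × T₅): (T₂ × T₃): 75×59 by 59×6 → 75×6, cost 75·59·6 = 26550; (T₁ × (T₂ × T₃)): 49×75 by 75×6 → 49×6, cost 49·75·6 = 22050; cumulative 48600; ((T₁ × (T₂ × T₃)) × T₄): 49×6 by 6×8 → 49×8, cost 49·6·8 = 2352; cumulative 50952; (((T₁ × (T₂ × T₃)) × T₄) × T₅): 49×8 by 8×26 → 49×26, cost 49·8·26 = 10192; cumulative 61144. Total 61144.
Difference: |246715 − 61144| = 185571.

185571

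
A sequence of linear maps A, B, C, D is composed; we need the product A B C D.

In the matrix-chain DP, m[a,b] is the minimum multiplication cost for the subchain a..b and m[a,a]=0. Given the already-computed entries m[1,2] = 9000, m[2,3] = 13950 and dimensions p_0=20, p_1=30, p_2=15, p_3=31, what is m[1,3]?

18300

m[1,3] = min over k∈[1,2] of m[1,k]+m[k+1,3]+p_{0}·p_k·p_{3}.
k=1: 0 + 13950 + 20·30·31 = 32550; k=2: 9000 + 0 + 20·15·31 = 18300.
Minimum: 18300 at k=2.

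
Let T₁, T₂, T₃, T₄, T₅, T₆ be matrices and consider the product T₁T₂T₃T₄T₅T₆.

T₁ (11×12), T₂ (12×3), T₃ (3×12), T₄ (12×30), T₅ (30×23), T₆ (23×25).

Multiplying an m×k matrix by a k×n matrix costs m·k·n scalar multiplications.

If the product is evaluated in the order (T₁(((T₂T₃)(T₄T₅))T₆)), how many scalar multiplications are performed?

22224

(T₂T₃): 12×3 by 3×12 → 12×12, cost 12·3·12 = 432
(T₄T₅): 12×30 by 30×23 → 12×23, cost 12·30·23 = 8280
((T₂T₃)(T₄T₅)): 12×12 by 12×23 → 12×23, cost 12·12·23 = 3312; cumulative 12024
(((T₂T₃)(T₄T₅))T₆): 12×23 by 23×25 → 12×25, cost 12·23·25 = 6900; cumulative 18924
(T₁(((T₂T₃)(T₄T₅))T₆)): 11×12 by 12×25 → 11×25, cost 11·12·25 = 3300; cumulative 22224
Total: 22224 scalar multiplications.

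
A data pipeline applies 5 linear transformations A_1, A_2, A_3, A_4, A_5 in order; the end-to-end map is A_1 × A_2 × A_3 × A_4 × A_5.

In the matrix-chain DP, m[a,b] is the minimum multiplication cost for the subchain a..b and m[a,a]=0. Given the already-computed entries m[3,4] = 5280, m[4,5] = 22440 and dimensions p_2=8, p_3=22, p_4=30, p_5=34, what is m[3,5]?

m[3,5] = min over k∈[3,4] of m[3,k]+m[k+1,5]+p_{2}·p_k·p_{5}.
k=3: 0 + 22440 + 8·22·34 = 28424; k=4: 5280 + 0 + 8·30·34 = 13440.
Minimum: 13440 at k=4.

13440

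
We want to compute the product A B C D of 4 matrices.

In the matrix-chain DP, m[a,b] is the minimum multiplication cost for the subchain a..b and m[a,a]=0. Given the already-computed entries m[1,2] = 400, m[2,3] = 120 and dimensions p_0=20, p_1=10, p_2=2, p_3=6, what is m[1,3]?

m[1,3] = min over k∈[1,2] of m[1,k]+m[k+1,3]+p_{0}·p_k·p_{3}.
k=1: 0 + 120 + 20·10·6 = 1320; k=2: 400 + 0 + 20·2·6 = 640.
Minimum: 640 at k=2.

640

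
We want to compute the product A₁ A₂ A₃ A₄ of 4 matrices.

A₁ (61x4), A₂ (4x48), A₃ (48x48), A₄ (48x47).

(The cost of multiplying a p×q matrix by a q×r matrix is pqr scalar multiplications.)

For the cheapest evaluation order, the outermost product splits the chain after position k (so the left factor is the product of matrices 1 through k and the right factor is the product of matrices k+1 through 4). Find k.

Adjacent pairs: A₁A₂ = 61·4·48 = 11712; A₂A₃ = 4·48·48 = 9216; A₃A₄ = 48·48·47 = 108288.
Length 3: A₁..A₃: k=1: 0+9216+61·4·48=20928; k=2: 11712+0+61·48·48=152256 → min 20928 | A₂..A₄: k=2: 0+108288+4·48·47=117312; k=3: 9216+0+4·48·47=18240 → min 18240.
Top-level splits: k=1: (A₁..A₁)·(A₂..A₄) → 0+18240+61·4·47 = 29708; k=2: (A₁..A₂)·(A₃..A₄) → 11712+108288+61·48·47 = 257616; k=3: (A₁..A₃)·(A₄..A₄) → 20928+0+61·48·47 = 158544.
Best split is after A₁, i.e. k = 1.

1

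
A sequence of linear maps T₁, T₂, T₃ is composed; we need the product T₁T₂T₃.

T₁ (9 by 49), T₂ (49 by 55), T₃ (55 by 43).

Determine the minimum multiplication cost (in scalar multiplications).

Order (T₁(T₂T₃)): (T₂T₃): 49×55 by 55×43 → 49×43, cost 49·55·43 = 115885; (T₁(T₂T₃)): 9×49 by 49×43 → 9×43, cost 9·49·43 = 18963; cumulative 134848. Total 134848.
Order ((T₁T₂)T₃): (T₁T₂): 9×49 by 49×55 → 9×55, cost 9·49·55 = 24255; ((T₁T₂)T₃): 9×55 by 55×43 → 9×43, cost 9·55·43 = 21285; cumulative 45540. Total 45540.
Minimum: 45540.

45540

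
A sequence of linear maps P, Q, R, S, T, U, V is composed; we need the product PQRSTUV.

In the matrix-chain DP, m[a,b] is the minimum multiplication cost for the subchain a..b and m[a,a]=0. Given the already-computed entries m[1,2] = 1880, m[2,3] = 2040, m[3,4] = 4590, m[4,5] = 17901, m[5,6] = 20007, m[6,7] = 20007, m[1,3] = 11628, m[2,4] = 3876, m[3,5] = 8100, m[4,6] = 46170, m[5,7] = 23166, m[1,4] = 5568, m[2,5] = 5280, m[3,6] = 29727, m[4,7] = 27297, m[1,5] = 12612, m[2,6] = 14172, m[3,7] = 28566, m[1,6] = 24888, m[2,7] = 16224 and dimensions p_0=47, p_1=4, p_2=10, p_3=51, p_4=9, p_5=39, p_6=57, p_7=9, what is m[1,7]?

17916

m[1,7] = min over k∈[1,6] of m[1,k]+m[k+1,7]+p_{0}·p_k·p_{7}.
k=1: 0 + 16224 + 47·4·9 = 17916; k=2: 1880 + 28566 + 47·10·9 = 34676; k=3: 11628 + 27297 + 47·51·9 = 60498; k=4: 5568 + 23166 + 47·9·9 = 32541; k=5: 12612 + 20007 + 47·39·9 = 49116; k=6: 24888 + 0 + 47·57·9 = 48999.
Minimum: 17916 at k=1.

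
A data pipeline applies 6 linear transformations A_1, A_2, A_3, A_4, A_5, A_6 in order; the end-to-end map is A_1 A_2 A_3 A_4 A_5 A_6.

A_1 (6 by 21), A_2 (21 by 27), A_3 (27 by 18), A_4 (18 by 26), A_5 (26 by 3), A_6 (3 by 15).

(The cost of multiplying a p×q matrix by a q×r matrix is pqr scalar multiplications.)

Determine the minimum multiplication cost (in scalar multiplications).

Adjacent pairs: A_1A_2 = 6·21·27 = 3402; A_2A_3 = 21·27·18 = 10206; A_3A_4 = 27·18·26 = 12636; A_4A_5 = 18·26·3 = 1404; A_5A_6 = 26·3·15 = 1170.
Length 3: A_1..A_3: k=1: 0+10206+6·21·18=12474; k=2: 3402+0+6·27·18=6318 → min 6318 | A_2..A_4: k=2: 0+12636+21·27·26=27378; k=3: 10206+0+21·18·26=20034 → min 20034 | A_3..A_5: k=3: 0+1404+27·18·3=2862; k=4: 12636+0+27·26·3=14742 → min 2862 | A_4..A_6: k=4: 0+1170+18·26·15=8190; k=5: 1404+0+18·3·15=2214 → min 2214.
Length 4: A_1..A_4: k=1: 0+20034+6·21·26=23310; k=2: 3402+12636+6·27·26=20250; k=3: 6318+0+6·18·26=9126 → min 9126 | A_2..A_5: k=2: 0+2862+21·27·3=4563; k=3: 10206+1404+21·18·3=12744; k=4: 20034+0+21·26·3=21672 → min 4563 | A_3..A_6: k=3: 0+2214+27·18·15=9504; k=4: 12636+1170+27·26·15=24336; k=5: 2862+0+27·3·15=4077 → min 4077.
Length 5: A_1..A_5: k=1: 0+4563+6·21·3=4941; k=2: 3402+2862+6·27·3=6750; k=3: 6318+1404+6·18·3=8046; k=4: 9126+0+6·26·3=9594 → min 4941 | A_2..A_6: k=2: 0+4077+21·27·15=12582; k=3: 10206+2214+21·18·15=18090; k=4: 20034+1170+21·26·15=29394; k=5: 4563+0+21·3·15=5508 → min 5508.
Length 6: A_1..A_6: k=1: 0+5508+6·21·15=7398; k=2: 3402+4077+6·27·15=9909; k=3: 6318+2214+6·18·15=10152; k=4: 9126+1170+6·26·15=12636; k=5: 4941+0+6·3·15=5211 → min 5211.
Optimal order: ((A_1 (A_2 (A_3 (A_4 A_5)))) A_6) with cost 5211.

5211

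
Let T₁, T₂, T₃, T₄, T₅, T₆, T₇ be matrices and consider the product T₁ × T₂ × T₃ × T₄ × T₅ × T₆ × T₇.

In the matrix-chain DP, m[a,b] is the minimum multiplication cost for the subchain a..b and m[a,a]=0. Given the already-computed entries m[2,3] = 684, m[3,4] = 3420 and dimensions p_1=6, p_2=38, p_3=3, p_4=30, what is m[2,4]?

m[2,4] = min over k∈[2,3] of m[2,k]+m[k+1,4]+p_{1}·p_k·p_{4}.
k=2: 0 + 3420 + 6·38·30 = 10260; k=3: 684 + 0 + 6·3·30 = 1224.
Minimum: 1224 at k=3.

1224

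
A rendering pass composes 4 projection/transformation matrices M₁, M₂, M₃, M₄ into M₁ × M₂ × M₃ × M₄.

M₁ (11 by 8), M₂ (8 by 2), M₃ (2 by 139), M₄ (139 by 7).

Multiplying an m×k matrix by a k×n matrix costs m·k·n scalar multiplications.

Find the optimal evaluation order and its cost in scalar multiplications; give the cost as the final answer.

Adjacent pairs: M₁M₂ = 11·8·2 = 176; M₂M₃ = 8·2·139 = 2224; M₃M₄ = 2·139·7 = 1946.
Length 3: M₁..M₃: k=1: 0+2224+11·8·139=14456; k=2: 176+0+11·2·139=3234 → min 3234 | M₂..M₄: k=2: 0+1946+8·2·7=2058; k=3: 2224+0+8·139·7=10008 → min 2058.
Length 4: M₁..M₄: k=1: 0+2058+11·8·7=2674; k=2: 176+1946+11·2·7=2276; k=3: 3234+0+11·139·7=13937 → min 2276.
Optimal parenthesization: ((M₁ × M₂) × (M₃ × M₄)) with cost 2276.

2276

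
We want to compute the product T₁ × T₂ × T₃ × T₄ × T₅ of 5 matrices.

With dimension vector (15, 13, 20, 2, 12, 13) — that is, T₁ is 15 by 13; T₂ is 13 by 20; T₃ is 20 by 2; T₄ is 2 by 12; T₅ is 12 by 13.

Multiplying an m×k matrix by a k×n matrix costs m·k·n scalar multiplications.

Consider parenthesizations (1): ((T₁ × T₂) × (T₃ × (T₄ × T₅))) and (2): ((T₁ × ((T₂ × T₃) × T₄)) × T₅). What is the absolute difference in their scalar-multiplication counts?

3120

Order (1) = ((T₁ × T₂) × (T₃ × (T₄ × T₅))): (T₁ × T₂): 15×13 by 13×20 → 15×20, cost 15·13·20 = 3900; (T₄ × T₅): 2×12 by 12×13 → 2×13, cost 2·12·13 = 312; (T₃ × (T₄ × T₅)): 20×2 by 2×13 → 20×13, cost 20·2·13 = 520; cumulative 832; ((T₁ × T₂) × (T₃ × (T₄ × T₅))): 15×20 by 20×13 → 15×13, cost 15·20·13 = 3900; cumulative 8632. Total 8632.
Order (2) = ((T₁ × ((T₂ × T₃) × T₄)) × T₅): (T₂ × T₃): 13×20 by 20×2 → 13×2, cost 13·20·2 = 520; ((T₂ × T₃) × T₄): 13×2 by 2×12 → 13×12, cost 13·2·12 = 312; cumulative 832; (T₁ × ((T₂ × T₃) × T₄)): 15×13 by 13×12 → 15×12, cost 15·13·12 = 2340; cumulative 3172; ((T₁ × ((T₂ × T₃) × T₄)) × T₅): 15×12 by 12×13 → 15×13, cost 15·12·13 = 2340; cumulative 5512. Total 5512.
Difference: |8632 − 5512| = 3120.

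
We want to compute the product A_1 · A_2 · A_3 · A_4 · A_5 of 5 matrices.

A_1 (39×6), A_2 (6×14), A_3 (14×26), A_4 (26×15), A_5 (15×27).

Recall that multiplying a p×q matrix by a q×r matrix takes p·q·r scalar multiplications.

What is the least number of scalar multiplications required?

Adjacent pairs: A_1A_2 = 39·6·14 = 3276; A_2A_3 = 6·14·26 = 2184; A_3A_4 = 14·26·15 = 5460; A_4A_5 = 26·15·27 = 10530.
Length 3: A_1..A_3: k=1: 0+2184+39·6·26=8268; k=2: 3276+0+39·14·26=17472 → min 8268 | A_2..A_4: k=2: 0+5460+6·14·15=6720; k=3: 2184+0+6·26·15=4524 → min 4524 | A_3..A_5: k=3: 0+10530+14·26·27=20358; k=4: 5460+0+14·15·27=11130 → min 11130.
Length 4: A_1..A_4: k=1: 0+4524+39·6·15=8034; k=2: 3276+5460+39·14·15=16926; k=3: 8268+0+39·26·15=23478 → min 8034 | A_2..A_5: k=2: 0+11130+6·14·27=13398; k=3: 2184+10530+6·26·27=16926; k=4: 4524+0+6·15·27=6954 → min 6954.
Length 5: A_1..A_5: k=1: 0+6954+39·6·27=13272; k=2: 3276+11130+39·14·27=29148; k=3: 8268+10530+39·26·27=46176; k=4: 8034+0+39·15·27=23829 → min 13272.
Optimal order: (A_1 · (((A_2 · A_3) · A_4) · A_5)) with cost 13272.

13272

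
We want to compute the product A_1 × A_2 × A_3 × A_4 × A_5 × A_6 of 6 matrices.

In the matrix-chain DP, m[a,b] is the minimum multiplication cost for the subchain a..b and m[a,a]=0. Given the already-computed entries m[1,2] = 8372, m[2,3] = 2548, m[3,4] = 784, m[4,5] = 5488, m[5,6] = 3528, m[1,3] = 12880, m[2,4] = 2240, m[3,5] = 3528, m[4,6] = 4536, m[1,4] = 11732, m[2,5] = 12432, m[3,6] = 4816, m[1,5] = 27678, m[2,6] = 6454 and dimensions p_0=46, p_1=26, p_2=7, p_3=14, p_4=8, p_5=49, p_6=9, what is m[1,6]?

16086

m[1,6] = min over k∈[1,5] of m[1,k]+m[k+1,6]+p_{0}·p_k·p_{6}.
k=1: 0 + 6454 + 46·26·9 = 17218; k=2: 8372 + 4816 + 46·7·9 = 16086; k=3: 12880 + 4536 + 46·14·9 = 23212; k=4: 11732 + 3528 + 46·8·9 = 18572; k=5: 27678 + 0 + 46·49·9 = 47964.
Minimum: 16086 at k=2.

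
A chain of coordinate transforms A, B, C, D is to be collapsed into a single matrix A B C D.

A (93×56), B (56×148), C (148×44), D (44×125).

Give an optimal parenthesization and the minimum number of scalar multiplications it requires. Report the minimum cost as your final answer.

1105324

Adjacent pairs: AB = 93·56·148 = 770784; BC = 56·148·44 = 364672; CD = 148·44·125 = 814000.
Length 3: A..C: k=1: 0+364672+93·56·44=593824; k=2: 770784+0+93·148·44=1376400 → min 593824 | B..D: k=2: 0+814000+56·148·125=1850000; k=3: 364672+0+56·44·125=672672 → min 672672.
Length 4: A..D: k=1: 0+672672+93·56·125=1323672; k=2: 770784+814000+93·148·125=3305284; k=3: 593824+0+93·44·125=1105324 → min 1105324.
Optimal parenthesization: ((A (B C)) D) with cost 1105324.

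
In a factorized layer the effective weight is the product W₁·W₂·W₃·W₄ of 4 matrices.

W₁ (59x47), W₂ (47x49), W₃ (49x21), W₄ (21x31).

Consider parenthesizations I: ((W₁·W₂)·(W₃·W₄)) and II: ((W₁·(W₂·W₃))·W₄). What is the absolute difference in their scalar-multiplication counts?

Order I = ((W₁·W₂)·(W₃·W₄)): (W₁·W₂): 59×47 by 47×49 → 59×49, cost 59·47·49 = 135877; (W₃·W₄): 49×21 by 21×31 → 49×31, cost 49·21·31 = 31899; ((W₁·W₂)·(W₃·W₄)): 59×49 by 49×31 → 59×31, cost 59·49·31 = 89621; cumulative 257397. Total 257397.
Order II = ((W₁·(W₂·W₃))·W₄): (W₂·W₃): 47×49 by 49×21 → 47×21, cost 47·49·21 = 48363; (W₁·(W₂·W₃)): 59×47 by 47×21 → 59×21, cost 59·47·21 = 58233; cumulative 106596; ((W₁·(W₂·W₃))·W₄): 59×21 by 21×31 → 59×31, cost 59·21·31 = 38409; cumulative 145005. Total 145005.
Difference: |257397 − 145005| = 112392.

112392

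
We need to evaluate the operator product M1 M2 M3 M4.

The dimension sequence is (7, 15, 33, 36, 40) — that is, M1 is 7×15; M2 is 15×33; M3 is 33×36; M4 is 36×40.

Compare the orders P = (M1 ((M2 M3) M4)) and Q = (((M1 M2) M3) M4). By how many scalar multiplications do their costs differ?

21759

Order P = (M1 ((M2 M3) M4)): (M2 M3): 15×33 by 33×36 → 15×36, cost 15·33·36 = 17820; ((M2 M3) M4): 15×36 by 36×40 → 15×40, cost 15·36·40 = 21600; cumulative 39420; (M1 ((M2 M3) M4)): 7×15 by 15×40 → 7×40, cost 7·15·40 = 4200; cumulative 43620. Total 43620.
Order Q = (((M1 M2) M3) M4): (M1 M2): 7×15 by 15×33 → 7×33, cost 7·15·33 = 3465; ((M1 M2) M3): 7×33 by 33×36 → 7×36, cost 7·33·36 = 8316; cumulative 11781; (((M1 M2) M3) M4): 7×36 by 36×40 → 7×40, cost 7·36·40 = 10080; cumulative 21861. Total 21861.
Difference: |43620 − 21861| = 21759.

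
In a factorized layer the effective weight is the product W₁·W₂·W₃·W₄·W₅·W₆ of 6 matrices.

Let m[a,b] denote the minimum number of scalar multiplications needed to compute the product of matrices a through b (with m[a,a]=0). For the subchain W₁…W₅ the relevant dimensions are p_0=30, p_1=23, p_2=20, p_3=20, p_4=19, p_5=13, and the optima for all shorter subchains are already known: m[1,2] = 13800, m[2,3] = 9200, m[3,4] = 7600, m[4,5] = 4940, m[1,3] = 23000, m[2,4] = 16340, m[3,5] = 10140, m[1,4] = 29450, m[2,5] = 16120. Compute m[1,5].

25090

m[1,5] = min over k∈[1,4] of m[1,k]+m[k+1,5]+p_{0}·p_k·p_{5}.
k=1: 0 + 16120 + 30·23·13 = 25090; k=2: 13800 + 10140 + 30·20·13 = 31740; k=3: 23000 + 4940 + 30·20·13 = 35740; k=4: 29450 + 0 + 30·19·13 = 36860.
Minimum: 25090 at k=1.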